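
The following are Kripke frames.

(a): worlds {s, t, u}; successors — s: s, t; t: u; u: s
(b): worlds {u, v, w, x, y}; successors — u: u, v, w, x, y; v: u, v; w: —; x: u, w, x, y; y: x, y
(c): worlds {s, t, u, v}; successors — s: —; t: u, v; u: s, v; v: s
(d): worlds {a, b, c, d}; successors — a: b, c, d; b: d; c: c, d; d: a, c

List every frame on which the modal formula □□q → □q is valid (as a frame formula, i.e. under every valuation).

The schema corresponds to density: ∀x ∀y (Rxy → ∃z (Rxz ∧ Rzy)).
(a): fails — Rtu but no z with Rtz and Rzu.
(b): satisfies the condition.
(c): fails — Ruv but no z with Ruz and Rzv.
(d): fails — Rab but no z with Raz and Rzb.
Valid on: (b).

(b)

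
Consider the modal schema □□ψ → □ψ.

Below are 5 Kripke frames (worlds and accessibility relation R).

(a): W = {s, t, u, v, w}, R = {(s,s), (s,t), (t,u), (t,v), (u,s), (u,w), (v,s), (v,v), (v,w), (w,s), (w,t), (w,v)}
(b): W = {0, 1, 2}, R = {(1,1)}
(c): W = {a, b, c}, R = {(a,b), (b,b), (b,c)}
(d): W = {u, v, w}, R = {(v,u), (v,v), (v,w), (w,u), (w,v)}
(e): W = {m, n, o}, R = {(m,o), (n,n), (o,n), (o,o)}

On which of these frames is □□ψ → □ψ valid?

Frame correspondent (Sahlqvist): ∀x ∀y (Rxy → ∃z (Rxz ∧ Rzy)) — i.e. density.
(a): fails — Ruw but no z with Ruz and Rzw.
(b): ✓.
(c): ✓.
(d): ✓.
(e): ✓.
Valid on: (b), (c), (d), (e).

(b), (c), (d), (e)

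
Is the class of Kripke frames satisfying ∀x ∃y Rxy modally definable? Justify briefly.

Yes: it is seriality, defined by the D schema □p → ◇p.

Yes — defined by □p → ◇p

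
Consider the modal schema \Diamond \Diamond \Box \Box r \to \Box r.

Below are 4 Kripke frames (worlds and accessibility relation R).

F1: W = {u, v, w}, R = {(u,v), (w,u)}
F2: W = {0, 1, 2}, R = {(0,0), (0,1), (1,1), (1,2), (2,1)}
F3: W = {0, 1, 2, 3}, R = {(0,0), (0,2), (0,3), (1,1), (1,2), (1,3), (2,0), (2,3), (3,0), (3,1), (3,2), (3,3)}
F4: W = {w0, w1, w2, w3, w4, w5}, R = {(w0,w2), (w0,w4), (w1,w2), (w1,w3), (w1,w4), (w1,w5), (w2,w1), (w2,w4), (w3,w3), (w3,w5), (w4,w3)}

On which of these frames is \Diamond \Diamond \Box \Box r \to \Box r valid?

This is the axiom for a generalized confluence (Geach) condition; its first-order frame correspondent is \forall x \forall y \forall z ((x R^2 y \wedge xRz) \to \exists w (y R^2 w \wedge z = w)).
F1: fails — wR²v, wRu but no t with vR²t and u=t.
F2: fails — 0R²1, 0R0 but no w with 1R²w and 0=w.
F3: holds.
F4: fails — w0R²w1, w0Rw2 but no w with w1R²w and w2=w.

F3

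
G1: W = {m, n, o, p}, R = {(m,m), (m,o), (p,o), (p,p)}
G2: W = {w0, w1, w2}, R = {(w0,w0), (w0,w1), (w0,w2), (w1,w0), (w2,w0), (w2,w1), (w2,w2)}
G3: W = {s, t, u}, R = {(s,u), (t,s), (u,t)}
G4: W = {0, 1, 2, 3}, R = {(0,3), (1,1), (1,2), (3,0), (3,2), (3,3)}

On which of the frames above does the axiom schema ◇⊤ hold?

G2, G3

Frame correspondent (Sahlqvist): ∀x ∃y Rxy — i.e. seriality.
G1: fails — world n has no successor.
G2: condition met.
G3: condition met.
G4: fails — world 2 has no successor.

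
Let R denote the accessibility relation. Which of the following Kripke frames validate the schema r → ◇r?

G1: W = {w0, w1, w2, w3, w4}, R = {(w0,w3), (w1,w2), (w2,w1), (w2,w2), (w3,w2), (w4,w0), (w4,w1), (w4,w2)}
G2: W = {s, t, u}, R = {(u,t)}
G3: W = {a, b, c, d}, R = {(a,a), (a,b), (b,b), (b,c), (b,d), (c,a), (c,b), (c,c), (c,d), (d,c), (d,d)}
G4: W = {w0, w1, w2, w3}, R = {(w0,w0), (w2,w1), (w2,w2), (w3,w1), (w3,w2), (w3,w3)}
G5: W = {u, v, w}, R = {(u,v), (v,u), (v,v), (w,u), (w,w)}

G3

The schema corresponds to reflexivity: ∀x Rxx.
G1: fails — world w0 does not see itself.
G2: fails — world s does not see itself.
G3: satisfies the condition.
G4: fails — world w1 does not see itself.
G5: fails — world u does not see itself.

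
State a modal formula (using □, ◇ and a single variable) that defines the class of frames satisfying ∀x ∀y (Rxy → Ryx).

The condition is symmetry. The B schema s → □◇s defines it.
Suppose s→□◇s is valid. Take Rxy and set V(s)={x}. Then s at x, so □◇s at x, so ◇s at y, so some z with Ryz has s; z=x, i.e. Ryx.

s → □◇s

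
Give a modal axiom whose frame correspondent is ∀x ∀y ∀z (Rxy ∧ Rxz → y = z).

◇r → □r

This is partial functionality; the standard corresponding axiom is CD: ◇r → □r.
Suppose ◇r→□r is valid. Take Rxy, Rxz and set V(r)={y}. Then ◇r at x, so □r at x, so r at z, i.e. z=y.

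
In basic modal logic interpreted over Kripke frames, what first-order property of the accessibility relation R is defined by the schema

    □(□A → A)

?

shift-reflexivity: ∀x ∀y (Rxy → Ryy)

This is the T□ axiom.
It corresponds to shift-reflexivity: ∀x ∀y (Rxy → Ryy).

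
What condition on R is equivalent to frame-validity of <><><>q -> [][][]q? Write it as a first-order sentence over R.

This is a Sahlqvist (Geach-type) schema ◇^3□^0q → □^3◇^0q.
Minimal-valuation argument: fix x; take any y with xR^3y and any z with xR^3z. Set V(q) to the set of worlds R-reachable from y in exactly 0 steps. Then □^0q holds at y, so the antecedent holds at x; validity forces ◇^0q at z, giving a w with zR^0w and yR^0w.
First-order correspondent: forall x forall y forall z ((x R^3 y & x R^3 z) -> exists w (y = w & z = w)).

forall x forall y forall z ((x R^3 y & x R^3 z) -> exists w (y = w & z = w))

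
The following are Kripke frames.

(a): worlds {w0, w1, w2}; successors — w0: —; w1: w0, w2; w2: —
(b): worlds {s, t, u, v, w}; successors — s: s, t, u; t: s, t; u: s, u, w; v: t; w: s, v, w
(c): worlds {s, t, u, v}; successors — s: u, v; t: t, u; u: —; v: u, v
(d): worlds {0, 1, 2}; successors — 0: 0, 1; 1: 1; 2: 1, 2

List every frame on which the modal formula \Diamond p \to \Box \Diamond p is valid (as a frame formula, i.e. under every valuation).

none

Frame correspondent (Sahlqvist): \forall x \forall y \forall z (Rxy \wedge Rxz \to Ryz) — i.e. the Euclidean property.
(a): fails — Rw1w2 and Rw1w2 but not Rw2w2.
(b): fails — Rsu and Rst but not Rut.
(c): fails — Rsu and Rsv but not Ruv.
(d): fails — R01 and R00 but not R10.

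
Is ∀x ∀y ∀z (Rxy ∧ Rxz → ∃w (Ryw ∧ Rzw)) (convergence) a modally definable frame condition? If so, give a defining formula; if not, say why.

Yes — defined by ◇□p → □◇p

Yes: it is convergence, defined by the .2 schema ◇□p → □◇p.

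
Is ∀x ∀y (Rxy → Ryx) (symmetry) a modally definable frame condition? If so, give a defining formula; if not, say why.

Yes — defined by r → □◇r

This is a Sahlqvist condition; the B axiom r → □◇r defines it.
Suppose r→□◇r is valid. Take Rxy and set V(r)={x}. Then r at x, so □◇r at x, so ◇r at y, so some z with Ryz has r; z=x, i.e. Ryx.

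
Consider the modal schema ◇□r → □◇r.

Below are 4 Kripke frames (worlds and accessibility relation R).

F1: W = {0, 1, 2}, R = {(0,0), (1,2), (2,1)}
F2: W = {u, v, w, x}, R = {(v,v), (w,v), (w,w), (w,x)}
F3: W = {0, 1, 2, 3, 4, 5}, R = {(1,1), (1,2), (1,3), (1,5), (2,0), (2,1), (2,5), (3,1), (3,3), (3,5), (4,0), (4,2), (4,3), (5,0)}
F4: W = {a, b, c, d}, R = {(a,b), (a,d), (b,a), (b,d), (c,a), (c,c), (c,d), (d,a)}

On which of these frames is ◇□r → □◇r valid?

F1

This is the axiom for convergence; its first-order frame correspondent is ∀x ∀y ∀z (Rxy ∧ Rxz → ∃w (Ryw ∧ Rzw)).
F1: satisfies the condition.
F2: fails — Rww and Rwx but w and x have no common successor.
F3: fails — R11 and R15 but 1 and 5 have no common successor.
F4: fails — Rba and Rbd but a and d have no common successor.
Valid on: F1.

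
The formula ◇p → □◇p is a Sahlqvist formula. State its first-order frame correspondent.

the Euclidean property: ∀x ∀y ∀z (Rxy ∧ Rxz → Ryz)

This is the 5 axiom.
Its frame correspondent is the Euclidean property — ∀x ∀y ∀z (Rxy ∧ Rxz → Ryz).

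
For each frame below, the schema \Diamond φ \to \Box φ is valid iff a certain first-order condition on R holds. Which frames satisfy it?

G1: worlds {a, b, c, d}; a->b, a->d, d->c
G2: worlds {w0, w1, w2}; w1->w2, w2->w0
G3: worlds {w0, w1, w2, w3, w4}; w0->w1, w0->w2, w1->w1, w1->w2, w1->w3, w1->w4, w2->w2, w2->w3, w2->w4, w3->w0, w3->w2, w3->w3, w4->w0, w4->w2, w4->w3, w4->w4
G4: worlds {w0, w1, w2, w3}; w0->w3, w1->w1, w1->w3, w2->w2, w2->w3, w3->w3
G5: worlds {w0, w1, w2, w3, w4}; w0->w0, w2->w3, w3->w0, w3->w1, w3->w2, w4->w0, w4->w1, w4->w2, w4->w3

This is the axiom for partial functionality; its first-order frame correspondent is \forall x \forall y \forall z (Rxy \wedge Rxz \to y = z).
G1: fails — a sees both b and d.
G2: holds.
G3: fails — w0 sees both w1 and w2.
G4: fails — w1 sees both w1 and w3.
G5: fails — w3 sees both w0 and w1.

G2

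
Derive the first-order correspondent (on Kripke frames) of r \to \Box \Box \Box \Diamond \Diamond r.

\forall x \forall z (x R^3 z \to \exists w (x = w \wedge z R^2 w))

This is a Sahlqvist (Geach-type) schema ◇^0□^0r → □^3◇^2r.
Minimal-valuation argument: fix x; take any y with xR^0y and any z with xR^3z. Set V(r) to the set of worlds R-reachable from y in exactly 0 steps. Then □^0r holds at y, so the antecedent holds at x; validity forces ◇^2r at z, giving a w with zR^2w and yR^0w.
First-order correspondent: \forall x \forall z (x R^3 z \to \exists w (x = w \wedge z R^2 w)).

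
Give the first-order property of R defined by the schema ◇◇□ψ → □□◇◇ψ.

∀x ∀y ∀z ((xR²y ∧ xR²z) → ∃w (yRw ∧ zR²w))

This is a Sahlqvist (Geach-type) schema ◇^2□^1ψ → □^2◇^2ψ.
Minimal-valuation argument: fix x; take any y with xR^2y and any z with xR^2z. Set V(ψ) to the set of worlds R-reachable from y in exactly 1 step. Then □^1ψ holds at y, so the antecedent holds at x; validity forces ◇^2ψ at z, giving a w with zR^2w and yR^1w.
First-order correspondent: ∀x ∀y ∀z ((xR²y ∧ xR²z) → ∃w (yRw ∧ zR²w)).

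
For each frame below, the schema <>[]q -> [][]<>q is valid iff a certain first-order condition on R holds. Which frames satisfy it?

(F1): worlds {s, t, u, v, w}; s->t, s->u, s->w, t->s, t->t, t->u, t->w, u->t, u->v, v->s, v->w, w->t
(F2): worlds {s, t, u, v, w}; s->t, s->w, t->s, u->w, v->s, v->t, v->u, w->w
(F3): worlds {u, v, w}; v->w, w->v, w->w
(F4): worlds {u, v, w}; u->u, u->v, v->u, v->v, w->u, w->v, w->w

(F3), (F4)

Frame correspondent (Sahlqvist): forall x forall y forall z ((xRy & x R^2 z) -> exists w (yRw & zRw)) — i.e. a generalized confluence (Geach) condition.
(F1): fails — sRu, sR²v but no w* with uRw* and vRw*.
(F2): fails — sRt, sR²s but no w* with tRw* and sRw*.
(F3): condition met.
(F4): condition met.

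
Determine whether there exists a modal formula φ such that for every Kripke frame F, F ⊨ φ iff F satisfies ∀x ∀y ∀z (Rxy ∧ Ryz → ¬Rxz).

If a class were modally definable it would be closed under surjective bounded morphisms (Goldblatt–Thomason).
The 5-cycle (worlds a,b,c,d,e with a→b→c→d→e→a) is intransitive. Mapping every world to a single reflexive point • is a surjective bounded morphism; the reflexive point is not intransitive (R••∧R•• but R••).
Hence intransitivity is not modally definable.

Not definable by any modal formula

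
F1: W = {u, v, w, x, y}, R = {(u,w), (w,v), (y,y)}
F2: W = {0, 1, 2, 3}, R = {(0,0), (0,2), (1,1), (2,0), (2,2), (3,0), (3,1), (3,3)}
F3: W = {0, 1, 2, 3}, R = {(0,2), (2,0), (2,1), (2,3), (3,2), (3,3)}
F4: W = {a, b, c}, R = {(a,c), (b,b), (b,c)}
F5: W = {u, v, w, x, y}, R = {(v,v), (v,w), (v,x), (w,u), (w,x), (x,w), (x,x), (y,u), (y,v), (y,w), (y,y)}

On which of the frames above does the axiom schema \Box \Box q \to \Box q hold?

Frame correspondent (Sahlqvist): \forall x \forall y (Rxy \to \exists z (Rxz \wedge Rzy)) — i.e. density.
F1: fails — Ruw but no z with Ruz and Rzw.
F2: holds.
F3: fails — R02 but no z with R0z and Rz2.
F4: fails — Rac but no z with Raz and Rzc.
F5: fails — Rwu but no z with Rwz and Rzu.
Valid on: F2.

F2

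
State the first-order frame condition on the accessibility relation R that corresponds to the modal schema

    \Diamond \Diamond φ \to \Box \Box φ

\forall x \forall y \forall z ((x R^2 y \wedge x R^2 z) \to \exists w (y = w \wedge z = w))

This is a Sahlqvist (Geach-type) schema ◇^2□^0φ → □^2◇^0φ.
Minimal-valuation argument: fix x; take any y with xR^2y and any z with xR^2z. Set V(φ) to the set of worlds R-reachable from y in exactly 0 steps. Then □^0φ holds at y, so the antecedent holds at x; validity forces ◇^0φ at z, giving a w with zR^0w and yR^0w.
First-order correspondent: \forall x \forall y \forall z ((x R^2 y \wedge x R^2 z) \to \exists w (y = w \wedge z = w)).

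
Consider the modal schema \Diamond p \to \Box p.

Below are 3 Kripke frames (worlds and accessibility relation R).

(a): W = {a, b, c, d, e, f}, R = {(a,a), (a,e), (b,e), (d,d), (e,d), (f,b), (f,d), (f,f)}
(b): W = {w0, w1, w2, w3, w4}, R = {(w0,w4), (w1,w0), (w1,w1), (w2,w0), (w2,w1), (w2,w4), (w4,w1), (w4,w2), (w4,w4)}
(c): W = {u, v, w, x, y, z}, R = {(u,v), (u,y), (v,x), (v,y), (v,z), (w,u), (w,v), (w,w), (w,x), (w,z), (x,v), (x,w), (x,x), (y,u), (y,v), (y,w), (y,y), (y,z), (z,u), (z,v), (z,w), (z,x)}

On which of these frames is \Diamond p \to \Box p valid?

Frame correspondent (Sahlqvist): \forall x \forall y \forall z (Rxy \wedge Rxz \to y = z) — i.e. partial functionality.
(a): fails — a sees both a and e.
(b): fails — w1 sees both w0 and w1.
(c): fails — u sees both v and y.
Valid on no frame.

none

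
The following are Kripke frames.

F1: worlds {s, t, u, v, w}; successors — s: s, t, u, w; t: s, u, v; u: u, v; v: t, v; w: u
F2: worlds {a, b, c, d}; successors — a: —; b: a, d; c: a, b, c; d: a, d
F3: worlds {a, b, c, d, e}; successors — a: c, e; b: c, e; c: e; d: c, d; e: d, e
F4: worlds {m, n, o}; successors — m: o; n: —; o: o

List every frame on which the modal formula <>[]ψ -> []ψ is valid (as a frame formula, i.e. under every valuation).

This is the axiom for the Euclidean property; its first-order frame correspondent is forall x forall y forall z (Rxy & Rxz -> Ryz).
F1: fails — Rsw and Rsw but not Rww.
F2: fails — Rba and Rba but not Raa.
F3: fails — Rae and Rac but not Rec.
F4: holds.
Valid on: F4.

F4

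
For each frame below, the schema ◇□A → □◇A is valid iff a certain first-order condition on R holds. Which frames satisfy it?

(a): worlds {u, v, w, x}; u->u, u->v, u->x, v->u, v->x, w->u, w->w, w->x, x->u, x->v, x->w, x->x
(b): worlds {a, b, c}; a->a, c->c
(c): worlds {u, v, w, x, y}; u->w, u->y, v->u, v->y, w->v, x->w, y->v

This is the axiom for convergence; its first-order frame correspondent is ∀x ∀y ∀z (Rxy ∧ Rxz → ∃w (Ryw ∧ Rzw)).
(a): ✓.
(b): ✓.
(c): fails — Rvu and Rvy but u and y have no common successor.
Valid on: (a), (b).

(a), (b)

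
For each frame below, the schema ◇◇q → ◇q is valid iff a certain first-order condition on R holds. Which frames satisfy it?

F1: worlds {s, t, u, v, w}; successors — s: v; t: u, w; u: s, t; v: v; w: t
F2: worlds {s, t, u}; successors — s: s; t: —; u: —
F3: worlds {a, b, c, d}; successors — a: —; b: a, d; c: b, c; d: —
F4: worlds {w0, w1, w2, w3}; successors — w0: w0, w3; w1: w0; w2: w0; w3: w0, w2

F2

Frame correspondent (Sahlqvist): ∀x ∀y ∀z (Rxy ∧ Ryz → Rxz) — i.e. transitivity.
F1: fails — Rwt and Rtw but not Rww.
F2: holds.
F3: fails — Rcb and Rba but not Rca.
F4: fails — Rw1w0 and Rw0w3 but not Rw1w3.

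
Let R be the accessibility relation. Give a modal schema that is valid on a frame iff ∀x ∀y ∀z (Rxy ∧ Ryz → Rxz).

□ψ → □□ψ

A defining formula is □ψ → □□ψ (the 4 axiom).
Suppose □ψ→□□ψ is valid. Take Rxy, Ryz and set V(ψ)={w : Rxw}. Then □ψ at x, so □□ψ at x, so □ψ at y, so ψ at z, i.e. Rxz.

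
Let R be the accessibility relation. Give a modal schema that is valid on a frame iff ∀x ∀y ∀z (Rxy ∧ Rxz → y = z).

◇s → □s

The condition is partial functionality. The CD schema ◇s → □s defines it.
Suppose ◇s→□s is valid. Take Rxy, Rxz and set V(s)={y}. Then ◇s at x, so □s at x, so s at z, i.e. z=y.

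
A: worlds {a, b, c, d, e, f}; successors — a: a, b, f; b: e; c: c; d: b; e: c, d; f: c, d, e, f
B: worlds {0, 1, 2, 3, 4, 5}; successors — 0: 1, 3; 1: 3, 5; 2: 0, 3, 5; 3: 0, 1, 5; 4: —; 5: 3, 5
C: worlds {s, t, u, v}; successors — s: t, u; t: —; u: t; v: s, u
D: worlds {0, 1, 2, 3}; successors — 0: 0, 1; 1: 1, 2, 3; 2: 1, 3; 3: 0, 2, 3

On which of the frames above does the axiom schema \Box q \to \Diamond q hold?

A, D

Frame correspondent (Sahlqvist): \forall x \exists y Rxy — i.e. seriality.
A: condition met.
B: fails — world 4 has no successor.
C: fails — world t has no successor.
D: condition met.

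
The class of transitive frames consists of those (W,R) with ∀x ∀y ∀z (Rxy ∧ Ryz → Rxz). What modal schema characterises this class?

This is transitivity; the standard corresponding axiom is 4: □ψ → □□ψ.
Suppose □ψ→□□ψ is valid. Take Rxy, Ryz and set V(ψ)={w : Rxw}. Then □ψ at x, so □□ψ at x, so □ψ at y, so ψ at z, i.e. Rxz.

□ψ → □□ψ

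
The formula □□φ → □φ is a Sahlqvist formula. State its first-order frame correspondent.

Density

This is the C4 axiom.
It corresponds to density: ∀x ∀y (Rxy → ∃z (Rxz ∧ Rzy)).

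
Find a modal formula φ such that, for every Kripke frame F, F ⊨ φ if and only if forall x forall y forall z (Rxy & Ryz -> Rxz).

This is transitivity; the standard corresponding axiom is 4: □q → □□q.
Suppose □q→□□q is valid. Take Rxy, Ryz and set V(q)={w : Rxw}. Then □q at x, so □□q at x, so □q at y, so q at z, i.e. Rxz.

□q → □□q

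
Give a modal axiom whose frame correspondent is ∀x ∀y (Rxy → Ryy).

A defining formula is □(□q → q) (the T□ axiom).

□(□q → q)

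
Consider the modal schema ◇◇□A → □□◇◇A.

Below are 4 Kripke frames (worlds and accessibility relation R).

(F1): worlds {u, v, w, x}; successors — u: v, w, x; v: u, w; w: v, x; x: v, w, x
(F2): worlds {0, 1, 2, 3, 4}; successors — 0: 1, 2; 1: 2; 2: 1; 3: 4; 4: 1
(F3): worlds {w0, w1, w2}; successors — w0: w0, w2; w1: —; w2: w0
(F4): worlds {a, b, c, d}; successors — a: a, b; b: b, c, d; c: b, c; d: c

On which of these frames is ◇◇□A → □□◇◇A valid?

Frame correspondent (Sahlqvist): ∀x ∀y ∀z ((xR²y ∧ xR²z) → ∃w (yRw ∧ zR²w)) — i.e. a generalized confluence (Geach) condition.
(F1): ✓.
(F2): fails — 0R²1, 0R²1 but no w with 1Rw and 1R²w.
(F3): ✓.
(F4): ✓.

(F1), (F3), (F4)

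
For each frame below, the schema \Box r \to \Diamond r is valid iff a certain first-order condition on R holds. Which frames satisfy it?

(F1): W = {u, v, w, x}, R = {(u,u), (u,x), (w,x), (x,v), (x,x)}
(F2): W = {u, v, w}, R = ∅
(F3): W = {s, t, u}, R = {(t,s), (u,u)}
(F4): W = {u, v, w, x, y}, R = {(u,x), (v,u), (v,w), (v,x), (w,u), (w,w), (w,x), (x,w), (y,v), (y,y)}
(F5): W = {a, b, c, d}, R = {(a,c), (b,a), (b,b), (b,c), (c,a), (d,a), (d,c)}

The schema corresponds to seriality: \forall x \exists y Rxy.
(F1): fails — world v has no successor.
(F2): fails — world u has no successor.
(F3): fails — world s has no successor.
(F4): ✓.
(F5): ✓.

(F4), (F5)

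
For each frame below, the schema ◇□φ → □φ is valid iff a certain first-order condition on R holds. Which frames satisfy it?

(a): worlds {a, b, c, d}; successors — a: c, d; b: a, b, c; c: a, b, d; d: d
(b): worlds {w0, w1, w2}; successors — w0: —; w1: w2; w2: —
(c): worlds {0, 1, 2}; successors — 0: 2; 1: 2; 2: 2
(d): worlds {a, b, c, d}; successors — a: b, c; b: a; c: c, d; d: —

The schema corresponds to the Euclidean property: ∀x ∀y ∀z (Rxy ∧ Rxz → Ryz).
(a): fails — Rac and Rac but not Rcc.
(b): fails — Rw1w2 and Rw1w2 but not Rw2w2.
(c): ✓.
(d): fails — Rab and Rab but not Rbb.

(c)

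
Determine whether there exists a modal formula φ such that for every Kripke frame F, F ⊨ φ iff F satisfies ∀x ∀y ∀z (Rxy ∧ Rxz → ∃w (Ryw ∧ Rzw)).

Yes — defined by ◇□q → □◇q

Yes: it is convergence, defined by the .2 schema ◇□q → □◇q.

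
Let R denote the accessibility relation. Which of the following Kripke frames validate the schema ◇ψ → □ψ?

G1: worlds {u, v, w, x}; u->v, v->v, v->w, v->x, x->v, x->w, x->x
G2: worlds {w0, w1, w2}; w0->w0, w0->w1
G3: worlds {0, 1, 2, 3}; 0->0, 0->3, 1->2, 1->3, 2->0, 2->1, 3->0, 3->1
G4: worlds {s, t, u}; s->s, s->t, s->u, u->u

none

Frame correspondent (Sahlqvist): ∀x ∀y ∀z (Rxy ∧ Rxz → y = z) — i.e. partial functionality.
G1: fails — v sees both v and w.
G2: fails — w0 sees both w0 and w1.
G3: fails — 0 sees both 0 and 3.
G4: fails — s sees both s and t.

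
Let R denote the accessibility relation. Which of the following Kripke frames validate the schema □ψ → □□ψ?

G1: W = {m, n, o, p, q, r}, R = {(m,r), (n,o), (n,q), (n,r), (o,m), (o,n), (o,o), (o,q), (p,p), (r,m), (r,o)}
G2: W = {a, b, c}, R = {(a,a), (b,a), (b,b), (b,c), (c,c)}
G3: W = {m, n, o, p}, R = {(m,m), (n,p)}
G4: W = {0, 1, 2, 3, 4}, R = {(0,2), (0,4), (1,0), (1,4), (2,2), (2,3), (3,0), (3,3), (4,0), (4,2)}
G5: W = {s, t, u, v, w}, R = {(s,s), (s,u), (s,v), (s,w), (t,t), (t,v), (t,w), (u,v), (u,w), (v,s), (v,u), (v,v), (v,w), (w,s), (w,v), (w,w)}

G2, G3

The schema corresponds to transitivity: ∀x ∀y ∀z (Rxy ∧ Ryz → Rxz).
G1: fails — Rnr and Rrm but not Rnm.
G2: satisfies the condition.
G3: satisfies the condition.
G4: fails — R10 and R02 but not R12.
G5: fails — Ruv and Rvu but not Ruu.
Valid on: G2, G3.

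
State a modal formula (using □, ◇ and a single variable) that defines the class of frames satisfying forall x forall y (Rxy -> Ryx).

s → □◇s

The condition is symmetry. The B schema s → □◇s defines it.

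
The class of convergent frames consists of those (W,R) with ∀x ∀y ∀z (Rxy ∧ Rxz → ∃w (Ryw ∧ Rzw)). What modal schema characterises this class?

◇□ψ → □◇ψ

The condition is convergence. The .2 schema ◇□ψ → □◇ψ defines it.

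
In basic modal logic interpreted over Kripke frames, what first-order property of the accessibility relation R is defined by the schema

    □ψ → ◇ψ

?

seriality

This is the D axiom.
It corresponds to seriality: ∀x ∃y Rxy.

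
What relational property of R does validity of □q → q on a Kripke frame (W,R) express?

reflexivity

Suppose □q→q is valid. At any x set V(q)={w : Rxw}. Then □q holds at x, so q holds at x, i.e. Rxx.
Conversely, on a frame with reflexivity the schema holds at every world under every valuation.
So the correspondent is reflexivity.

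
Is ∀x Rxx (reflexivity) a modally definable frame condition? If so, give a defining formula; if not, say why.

This is a Sahlqvist condition; the T axiom □q → q defines it.
Suppose □q→q is valid. At any x set V(q)={w : Rxw}. Then □q holds at x, so q holds at x, i.e. Rxx.

Yes — defined by □q → q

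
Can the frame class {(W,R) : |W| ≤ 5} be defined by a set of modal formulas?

Not modally definable

Modal frame validity is preserved under disjoint unions.
Any modal formula valid on each of 6 disjoint one-world frames is valid on their disjoint union (validity is preserved under disjoint unions). Each one-world frame has |W|=1≤5, but the union has |W|=6.
So the class is not modally definable.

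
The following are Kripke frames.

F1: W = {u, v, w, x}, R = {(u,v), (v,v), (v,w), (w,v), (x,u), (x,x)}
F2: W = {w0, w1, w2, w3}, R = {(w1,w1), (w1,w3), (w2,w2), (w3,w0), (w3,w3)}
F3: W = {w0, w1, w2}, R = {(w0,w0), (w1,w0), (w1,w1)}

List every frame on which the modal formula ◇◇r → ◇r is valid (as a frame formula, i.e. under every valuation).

The schema corresponds to transitivity: ∀x ∀y ∀z (Rxy ∧ Ryz → Rxz).
F1: fails — Ruv and Rvw but not Ruw.
F2: fails — Rw1w3 and Rw3w0 but not Rw1w0.
F3: condition met.
Valid on: F3.

F3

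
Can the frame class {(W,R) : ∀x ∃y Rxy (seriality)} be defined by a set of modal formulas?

This is a Sahlqvist condition; the D axiom □q → ◇q defines it.
Suppose □q→◇q is valid. At any x set V(q)=W. Then □q at x, so ◇q at x, so x has a successor.

Yes, by □q → ◇q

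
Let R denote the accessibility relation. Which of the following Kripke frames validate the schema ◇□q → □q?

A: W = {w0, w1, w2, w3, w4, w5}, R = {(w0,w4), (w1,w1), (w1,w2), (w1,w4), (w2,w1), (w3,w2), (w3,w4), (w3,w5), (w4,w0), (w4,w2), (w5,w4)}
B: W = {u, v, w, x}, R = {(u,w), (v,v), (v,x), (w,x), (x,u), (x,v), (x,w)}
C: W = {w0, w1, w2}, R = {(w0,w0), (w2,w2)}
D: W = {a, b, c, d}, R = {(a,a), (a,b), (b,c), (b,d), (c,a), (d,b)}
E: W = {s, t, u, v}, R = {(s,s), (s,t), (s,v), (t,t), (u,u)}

This is the axiom for the Euclidean property; its first-order frame correspondent is ∀x ∀y ∀z (Rxy ∧ Rxz → Ryz).
A: fails — Rw0w4 and Rw0w4 but not Rw4w4.
B: fails — Ruw and Ruw but not Rww.
C: satisfies the condition.
D: fails — Rab and Rab but not Rbb.
E: fails — Rsv and Rsv but not Rvv.
Valid on: C.

C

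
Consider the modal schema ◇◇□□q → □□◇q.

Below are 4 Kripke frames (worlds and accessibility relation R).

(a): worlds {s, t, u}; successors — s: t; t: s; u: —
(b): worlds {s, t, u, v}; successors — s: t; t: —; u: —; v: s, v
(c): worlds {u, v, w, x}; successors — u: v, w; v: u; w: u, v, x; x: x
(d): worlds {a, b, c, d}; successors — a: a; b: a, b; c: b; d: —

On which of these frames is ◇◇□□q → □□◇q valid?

(d)

The schema corresponds to a generalized confluence (Geach) condition: ∀x ∀y ∀z ((xR²y ∧ xR²z) → ∃w (yR²w ∧ zRw)).
(a): fails — sR²s, sR²s but no w with sR²w and sRw.
(b): fails — vR²s, vR²s but no w with sR²w and sRw.
(c): fails — uR²v, uR²v but no t with vR²t and vRt.
(d): satisfies the condition.
Valid on: (d).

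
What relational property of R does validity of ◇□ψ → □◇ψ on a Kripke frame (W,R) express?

Suppose ◇□ψ→□◇ψ is valid. Take Rxy, Rxz and set V(ψ)={w : Ryw}. Then □ψ at y so ◇□ψ at x, so □◇ψ at x, so ◇ψ at z, giving w with Rzw and Ryw.

convergence: ∀x ∀y ∀z (Rxy ∧ Rxz → ∃w (Ryw ∧ Rzw))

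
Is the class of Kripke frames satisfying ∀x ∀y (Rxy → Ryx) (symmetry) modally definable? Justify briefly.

Definable; r → □◇r defines it

This is a Sahlqvist condition; the B axiom r → □◇r defines it.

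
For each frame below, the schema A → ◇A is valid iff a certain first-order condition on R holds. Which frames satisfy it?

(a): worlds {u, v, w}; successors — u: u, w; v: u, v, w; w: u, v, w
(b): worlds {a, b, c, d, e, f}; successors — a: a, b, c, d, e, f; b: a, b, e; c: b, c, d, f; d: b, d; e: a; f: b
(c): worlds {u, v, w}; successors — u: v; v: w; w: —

(a)

This is the axiom for reflexivity; its first-order frame correspondent is ∀x Rxx.
(a): ✓.
(b): fails — world e does not see itself.
(c): fails — world u does not see itself.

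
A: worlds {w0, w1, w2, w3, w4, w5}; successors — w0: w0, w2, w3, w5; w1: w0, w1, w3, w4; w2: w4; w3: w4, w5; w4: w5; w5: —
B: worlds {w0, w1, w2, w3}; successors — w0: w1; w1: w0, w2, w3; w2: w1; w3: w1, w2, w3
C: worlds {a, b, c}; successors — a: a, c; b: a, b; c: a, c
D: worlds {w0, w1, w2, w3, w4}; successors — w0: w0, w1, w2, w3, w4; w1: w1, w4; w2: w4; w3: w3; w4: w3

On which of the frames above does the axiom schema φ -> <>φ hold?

C

Frame correspondent (Sahlqvist): forall x Rxx — i.e. reflexivity.
A: fails — world w2 does not see itself.
B: fails — world w0 does not see itself.
C: ✓.
D: fails — world w2 does not see itself.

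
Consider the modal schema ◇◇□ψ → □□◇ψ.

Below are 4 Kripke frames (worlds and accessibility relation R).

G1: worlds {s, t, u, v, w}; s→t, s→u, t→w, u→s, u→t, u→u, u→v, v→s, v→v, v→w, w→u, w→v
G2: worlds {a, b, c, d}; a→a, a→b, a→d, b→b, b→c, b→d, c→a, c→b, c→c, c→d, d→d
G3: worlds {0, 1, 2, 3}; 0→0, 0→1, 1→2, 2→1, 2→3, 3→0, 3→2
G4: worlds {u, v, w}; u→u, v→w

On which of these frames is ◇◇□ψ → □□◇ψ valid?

Frame correspondent (Sahlqvist): ∀x ∀y ∀z ((xR²y ∧ xR²z) → ∃w (yRw ∧ zRw)) — i.e. a generalized confluence (Geach) condition.
G1: fails — sR²s, sR²t but no w* with sRw* and tRw*.
G2: satisfies the condition.
G3: fails — 0R²0, 0R²1 but no w with 0Rw and 1Rw.
G4: satisfies the condition.
Valid on: G2, G4.

G2, G4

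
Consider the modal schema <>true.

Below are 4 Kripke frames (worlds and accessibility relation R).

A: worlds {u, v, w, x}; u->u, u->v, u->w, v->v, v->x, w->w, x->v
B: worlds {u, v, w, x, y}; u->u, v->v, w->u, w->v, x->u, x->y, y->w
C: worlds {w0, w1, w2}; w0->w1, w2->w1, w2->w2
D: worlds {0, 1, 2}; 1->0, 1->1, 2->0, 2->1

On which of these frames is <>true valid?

A, B

This is the axiom for seriality; its first-order frame correspondent is forall x exists y Rxy.
A: condition met.
B: condition met.
C: fails — world w1 has no successor.
D: fails — world 0 has no successor.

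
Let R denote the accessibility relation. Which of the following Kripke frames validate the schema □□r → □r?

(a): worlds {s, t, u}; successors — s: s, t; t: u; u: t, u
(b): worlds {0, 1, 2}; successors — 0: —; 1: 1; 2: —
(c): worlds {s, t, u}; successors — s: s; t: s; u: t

This is the axiom for density; its first-order frame correspondent is ∀x ∀y (Rxy → ∃z (Rxz ∧ Rzy)).
(a): ✓.
(b): ✓.
(c): fails — Rut but no z with Ruz and Rzt.

(a), (b)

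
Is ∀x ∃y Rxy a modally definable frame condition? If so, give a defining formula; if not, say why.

Yes, by □q → ◇q

This is a Sahlqvist condition; the D axiom □q → ◇q defines it.
Suppose □q→◇q is valid. At any x set V(q)=W. Then □q at x, so ◇q at x, so x has a successor.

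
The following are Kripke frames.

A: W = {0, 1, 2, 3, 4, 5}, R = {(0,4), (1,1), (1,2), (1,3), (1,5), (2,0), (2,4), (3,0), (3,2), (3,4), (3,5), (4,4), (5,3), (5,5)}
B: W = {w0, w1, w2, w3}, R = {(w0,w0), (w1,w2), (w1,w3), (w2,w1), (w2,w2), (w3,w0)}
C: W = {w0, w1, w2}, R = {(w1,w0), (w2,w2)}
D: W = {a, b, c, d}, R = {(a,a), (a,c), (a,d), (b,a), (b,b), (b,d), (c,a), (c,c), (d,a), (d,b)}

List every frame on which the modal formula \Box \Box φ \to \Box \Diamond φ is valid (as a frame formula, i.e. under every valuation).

Frame correspondent (Sahlqvist): \forall x \forall z (xRz \to \exists w (x R^2 w \wedge zRw)) — i.e. a generalized confluence (Geach) condition.
A: holds.
B: holds.
C: fails — w1Rw0 but no w with w1R²w and w0Rw.
D: holds.

A, B, D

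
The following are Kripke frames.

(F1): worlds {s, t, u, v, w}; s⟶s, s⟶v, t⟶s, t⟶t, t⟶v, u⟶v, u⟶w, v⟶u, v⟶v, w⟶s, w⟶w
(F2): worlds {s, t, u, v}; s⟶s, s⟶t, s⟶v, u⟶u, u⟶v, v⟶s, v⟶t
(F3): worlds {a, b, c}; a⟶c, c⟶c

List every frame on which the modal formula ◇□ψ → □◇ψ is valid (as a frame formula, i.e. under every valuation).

(F3)

This is the axiom for convergence; its first-order frame correspondent is ∀x ∀y ∀z (Rxy ∧ Rxz → ∃w (Ryw ∧ Rzw)).
(F1): fails — Ruv and Ruw but v and w have no common successor.
(F2): fails — Rsv and Rst but v and t have no common successor.
(F3): satisfies the condition.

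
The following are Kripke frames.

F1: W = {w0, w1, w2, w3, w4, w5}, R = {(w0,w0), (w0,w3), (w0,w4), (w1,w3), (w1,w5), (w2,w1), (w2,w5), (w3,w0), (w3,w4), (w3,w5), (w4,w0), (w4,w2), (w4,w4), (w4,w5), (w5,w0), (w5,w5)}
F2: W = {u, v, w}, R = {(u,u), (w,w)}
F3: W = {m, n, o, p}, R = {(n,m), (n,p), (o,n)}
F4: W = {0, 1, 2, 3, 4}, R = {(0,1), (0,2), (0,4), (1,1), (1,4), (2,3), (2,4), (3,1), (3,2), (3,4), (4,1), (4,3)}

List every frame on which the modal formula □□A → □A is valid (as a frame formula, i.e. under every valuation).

F2

This is the axiom for density; its first-order frame correspondent is ∀x ∀y (Rxy → ∃z (Rxz ∧ Rzy)).
F1: fails — Rw1w3 but no z with Rw1z and Rzw3.
F2: condition met.
F3: fails — Ron but no z with Roz and Rzn.
F4: fails — R32 but no z with R3z and Rz2.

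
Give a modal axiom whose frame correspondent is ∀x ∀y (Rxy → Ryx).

This is symmetry; the standard corresponding axiom is B: p → □◇p.
Suppose p→□◇p is valid. Take Rxy and set V(p)={x}. Then p at x, so □◇p at x, so ◇p at y, so some z with Ryz has p; z=x, i.e. Ryx.

p → □◇p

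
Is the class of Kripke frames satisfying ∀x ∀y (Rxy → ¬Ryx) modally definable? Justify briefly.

No — not modally definable

Any modally definable frame class is closed under surjective bounded morphisms.
The 3-cycle (worlds w0,w1,w2 with w0→w1→w2→w0) is asymmetric. Mapping every world to a single reflexive point • is a surjective bounded morphism, and the reflexive point is not asymmetric (R•• but asymmetry requires ¬R••).
So no modal formula (or set of formulas) defines exactly the asymmetric frames.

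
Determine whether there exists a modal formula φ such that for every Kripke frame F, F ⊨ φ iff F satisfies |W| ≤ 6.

Not modally definable

Modal frame validity is preserved under disjoint unions.
Any modal formula valid on each of 7 disjoint one-world frames is valid on their disjoint union (validity is preserved under disjoint unions). Each one-world frame has |W|=1≤6, but the union has |W|=7.
Hence having at most 6 worlds is not modally definable.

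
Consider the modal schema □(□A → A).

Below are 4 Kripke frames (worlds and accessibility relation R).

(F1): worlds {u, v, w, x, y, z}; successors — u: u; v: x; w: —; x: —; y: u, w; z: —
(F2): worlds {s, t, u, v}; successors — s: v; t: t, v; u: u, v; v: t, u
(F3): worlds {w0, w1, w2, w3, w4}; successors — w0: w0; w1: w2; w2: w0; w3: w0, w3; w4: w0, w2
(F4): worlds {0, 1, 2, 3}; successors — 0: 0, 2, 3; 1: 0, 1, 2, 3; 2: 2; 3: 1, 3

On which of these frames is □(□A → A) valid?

(F4)

Frame correspondent (Sahlqvist): ∀x ∀y (Rxy → Ryy) — i.e. shift-reflexivity.
(F1): fails — Rvx but not Rxx.
(F2): fails — Ruv but not Rvv.
(F3): fails — Rw1w2 but not Rw2w2.
(F4): ✓.
Valid on: (F4).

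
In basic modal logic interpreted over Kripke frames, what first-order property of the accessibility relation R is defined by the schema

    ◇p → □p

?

partial functionality: ∀x ∀y ∀z (Rxy ∧ Rxz → y = z)

Suppose ◇p→□p is valid. Take Rxy, Rxz and set V(p)={y}. Then ◇p at x, so □p at x, so p at z, i.e. z=y.
Conversely, any frame satisfying ∀x ∀y ∀z (Rxy ∧ Rxz → y = z) validates the schema.
Frame condition: ∀x ∀y ∀z (Rxy ∧ Rxz → y = z).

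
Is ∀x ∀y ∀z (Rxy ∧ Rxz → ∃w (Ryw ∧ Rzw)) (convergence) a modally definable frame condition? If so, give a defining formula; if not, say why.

Definable; ◇□r → □◇r defines it

This is a Sahlqvist condition; the .2 axiom ◇□r → □◇r defines it.
Suppose ◇□r→□◇r is valid. Take Rxy, Rxz and set V(r)={w : Ryw}. Then □r at y so ◇□r at x, so □◇r at x, so ◇r at z, giving w with Rzw and Ryw.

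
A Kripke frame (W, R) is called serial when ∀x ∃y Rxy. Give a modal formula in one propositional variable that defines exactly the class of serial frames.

A defining formula is □r → ◇r (the D axiom).

□r → ◇r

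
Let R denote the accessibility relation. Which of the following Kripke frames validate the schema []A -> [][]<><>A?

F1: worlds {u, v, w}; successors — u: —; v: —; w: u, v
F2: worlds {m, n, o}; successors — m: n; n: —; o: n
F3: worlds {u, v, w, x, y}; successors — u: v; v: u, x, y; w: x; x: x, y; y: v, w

F1, F2

The schema corresponds to a generalized confluence (Geach) condition: forall x forall z (x R^2 z -> exists w (xRw & z R^2 w)).
F1: holds.
F2: holds.
F3: fails — uR²u but no t with uRt and uR²t.
Valid on: F1, F2.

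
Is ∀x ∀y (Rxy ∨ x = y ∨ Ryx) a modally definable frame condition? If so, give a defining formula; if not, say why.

Not definable by any modal formula

If a class were modally definable it would be closed under disjoint unions (Goldblatt–Thomason).
Take 2 disjoint single-world reflexive frames: each is trivially connected, but their disjoint union has 2 worlds with no edge between distinct components, so it is not connected.
Hence connectedness of R is not modally definable.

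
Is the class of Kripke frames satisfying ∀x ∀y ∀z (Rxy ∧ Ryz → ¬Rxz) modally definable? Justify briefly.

No — not modally definable

If a class were modally definable it would be closed under surjective bounded morphisms (Goldblatt–Thomason).
The 5-cycle (worlds a,b,c,d,e with a→b→c→d→e→a) is intransitive. Mapping every world to a single reflexive point • is a surjective bounded morphism; the reflexive point is not intransitive (R••∧R•• but R••).
So the class is not modally definable.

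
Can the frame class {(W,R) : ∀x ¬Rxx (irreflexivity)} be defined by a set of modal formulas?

If a class were modally definable it would be closed under surjective bounded morphisms (Goldblatt–Thomason).
The 2-cycle (worlds 0,1 with 0→1→0) is irreflexive, and the map sending every world to a single reflexive point • is a surjective bounded morphism (forth: every edge maps to (•,•); back: every world has a successor). So any modal formula valid on the 2-cycle is also valid on the reflexive point, which is not irreflexive.
So the class is not modally definable.

No — not modally definable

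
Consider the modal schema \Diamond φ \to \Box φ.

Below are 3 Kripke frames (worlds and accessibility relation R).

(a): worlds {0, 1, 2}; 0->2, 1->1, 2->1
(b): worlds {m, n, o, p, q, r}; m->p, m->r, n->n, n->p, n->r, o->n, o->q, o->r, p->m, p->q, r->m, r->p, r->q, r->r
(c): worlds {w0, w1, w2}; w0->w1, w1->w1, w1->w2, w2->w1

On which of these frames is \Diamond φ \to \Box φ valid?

(a)

Frame correspondent (Sahlqvist): \forall x \forall y \forall z (Rxy \wedge Rxz \to y = z) — i.e. partial functionality.
(a): condition met.
(b): fails — m sees both p and r.
(c): fails — w1 sees both w1 and w2.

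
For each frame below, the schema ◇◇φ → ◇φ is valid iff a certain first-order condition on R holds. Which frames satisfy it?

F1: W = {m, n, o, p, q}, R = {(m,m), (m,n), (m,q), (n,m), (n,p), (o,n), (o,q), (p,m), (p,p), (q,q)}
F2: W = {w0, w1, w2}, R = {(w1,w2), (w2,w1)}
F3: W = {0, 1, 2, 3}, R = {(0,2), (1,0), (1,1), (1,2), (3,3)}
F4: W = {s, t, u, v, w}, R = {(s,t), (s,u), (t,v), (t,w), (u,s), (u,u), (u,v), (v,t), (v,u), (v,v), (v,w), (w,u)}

Frame correspondent (Sahlqvist): ∀x ∀y ∀z (Rxy ∧ Ryz → Rxz) — i.e. transitivity.
F1: fails — Ron and Rnm but not Rom.
F2: fails — Rw1w2 and Rw2w1 but not Rw1w1.
F3: ✓.
F4: fails — Ruv and Rvt but not Rut.

F3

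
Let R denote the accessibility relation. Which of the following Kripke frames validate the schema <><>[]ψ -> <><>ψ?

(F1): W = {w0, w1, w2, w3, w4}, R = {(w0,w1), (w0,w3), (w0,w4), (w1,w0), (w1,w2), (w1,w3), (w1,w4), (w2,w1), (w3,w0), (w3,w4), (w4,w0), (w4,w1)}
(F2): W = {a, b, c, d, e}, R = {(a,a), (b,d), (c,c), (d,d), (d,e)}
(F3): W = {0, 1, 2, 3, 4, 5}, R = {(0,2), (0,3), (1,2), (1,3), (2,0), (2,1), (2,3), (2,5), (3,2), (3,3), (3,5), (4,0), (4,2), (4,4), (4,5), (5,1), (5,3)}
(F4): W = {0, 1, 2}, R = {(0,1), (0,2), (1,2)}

(F3)

This is the axiom for a generalized confluence (Geach) condition; its first-order frame correspondent is forall x forall y (x R^2 y -> exists w (yRw & x R^2 w)).
(F1): fails — w2R²w2 but no w with w2Rw and w2R²w.
(F2): fails — bR²e but no w with eRw and bR²w.
(F3): ✓.
(F4): fails — 0R²2 but no w with 2Rw and 0R²w.
Valid on: (F3).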